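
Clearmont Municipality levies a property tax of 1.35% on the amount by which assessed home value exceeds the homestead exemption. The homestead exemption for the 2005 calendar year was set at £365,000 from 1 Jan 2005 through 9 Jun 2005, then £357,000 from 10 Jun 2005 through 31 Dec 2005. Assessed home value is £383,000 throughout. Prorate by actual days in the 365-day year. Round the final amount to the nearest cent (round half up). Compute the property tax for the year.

£303.66

1 Jan – 9 Jun 2005: 160 days, exemption £365,000 → (£383,000 − £365,000) × 1.35% × 160/365 = £106.5205
10 Jun – 31 Dec 2005: 205 days, exemption £357,000 → (£383,000 − £357,000) × 1.35% × 205/365 = £197.1370
Total = £303.6575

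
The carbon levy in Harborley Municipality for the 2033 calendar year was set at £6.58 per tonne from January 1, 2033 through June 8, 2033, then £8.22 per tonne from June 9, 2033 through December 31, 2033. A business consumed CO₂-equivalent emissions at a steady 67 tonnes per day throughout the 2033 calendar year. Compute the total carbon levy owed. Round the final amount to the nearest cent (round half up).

£183,549.18

January 1 – June 8, 2033: 159 days × 67 tonnes/day = 10,653 tonnes at £6.58/tonne → £70,096.74
June 9 – December 31, 2033: 206 days × 67 tonnes/day = 13,802 tonnes at £8.22/tonne → £113,452.44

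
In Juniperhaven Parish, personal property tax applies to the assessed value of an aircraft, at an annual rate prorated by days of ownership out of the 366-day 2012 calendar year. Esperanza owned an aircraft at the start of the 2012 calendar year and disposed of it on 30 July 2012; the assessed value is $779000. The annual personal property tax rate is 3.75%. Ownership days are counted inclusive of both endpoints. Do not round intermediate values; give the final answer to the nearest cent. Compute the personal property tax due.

Days held (1 January – 30 July 2012): 212 out of 366
Tax = $779000 × 3.75% × 212/366 = $16920.9016

$16920.90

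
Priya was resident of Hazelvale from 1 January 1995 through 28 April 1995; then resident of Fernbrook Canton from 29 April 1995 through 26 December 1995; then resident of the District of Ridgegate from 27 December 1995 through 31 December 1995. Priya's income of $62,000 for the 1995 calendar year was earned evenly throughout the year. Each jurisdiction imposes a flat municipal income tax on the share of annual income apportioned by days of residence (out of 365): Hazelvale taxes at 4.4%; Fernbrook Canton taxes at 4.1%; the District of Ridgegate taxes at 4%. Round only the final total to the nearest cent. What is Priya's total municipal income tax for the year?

$2,601.28

Hazelvale, 1 January – 28 April 1995: 118 days → $62,000 × 4.4% × 118/365 = $881.9288
Fernbrook Canton, 29 April – 26 December 1995: 242 days → $62,000 × 4.1% × 242/365 = $1,685.3808
The District of Ridgegate, 27 December – 31 December 1995: 5 days → $62,000 × 4% × 5/365 = $33.9726
Total = $2,601.2822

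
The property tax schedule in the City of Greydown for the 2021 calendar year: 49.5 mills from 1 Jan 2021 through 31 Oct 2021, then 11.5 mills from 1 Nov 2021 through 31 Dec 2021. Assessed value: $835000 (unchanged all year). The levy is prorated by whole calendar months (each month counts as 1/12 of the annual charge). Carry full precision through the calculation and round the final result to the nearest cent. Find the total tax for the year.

1 Jan – 31 Oct 2021: 10 months at 49.5 mills → $835000 × 4.95% × 10/12 = $34443.7500
1 Nov – 31 Dec 2021: 2 months at 11.5 mills → $835000 × 1.15% × 2/12 = $1600.4167
Total = $36044.1667

$36044.17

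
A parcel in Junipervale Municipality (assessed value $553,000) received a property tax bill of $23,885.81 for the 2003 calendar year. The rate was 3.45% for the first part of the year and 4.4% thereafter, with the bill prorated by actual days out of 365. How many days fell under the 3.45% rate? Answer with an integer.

Let d = days at the first rate; then 365 − d days at the second rate.
$553,000 × [3.45%·d + 4.4%·(365−d)] / 365 = $23,885.81
Solving gives d = 31, so the new rate took effect on 1 February 2003.

31 days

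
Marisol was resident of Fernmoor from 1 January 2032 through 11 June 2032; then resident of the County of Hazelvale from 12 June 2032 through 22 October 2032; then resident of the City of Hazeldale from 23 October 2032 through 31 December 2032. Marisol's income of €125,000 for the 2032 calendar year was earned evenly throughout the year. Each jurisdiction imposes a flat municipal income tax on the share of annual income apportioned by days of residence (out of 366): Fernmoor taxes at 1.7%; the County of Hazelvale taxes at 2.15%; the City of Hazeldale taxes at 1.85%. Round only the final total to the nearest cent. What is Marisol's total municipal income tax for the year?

Fernmoor, 1 January – 11 June 2032: 163 days → €125,000 × 1.7% × 163/366 = €946.3798
The County of Hazelvale, 12 June – 22 October 2032: 133 days → €125,000 × 2.15% × 133/366 = €976.6052
The City of Hazeldale, 23 October – 31 December 2032: 70 days → €125,000 × 1.85% × 70/366 = €442.2814
Total = €2,365.2664

€2,365.27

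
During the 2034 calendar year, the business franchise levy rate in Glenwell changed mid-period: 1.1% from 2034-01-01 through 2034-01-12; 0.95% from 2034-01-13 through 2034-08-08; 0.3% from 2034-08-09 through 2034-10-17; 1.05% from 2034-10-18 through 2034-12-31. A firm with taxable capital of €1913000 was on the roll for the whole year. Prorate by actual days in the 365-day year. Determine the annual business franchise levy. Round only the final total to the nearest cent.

€16276.22

2034-01-01 to 2034-01-12: 12 days at 1.1% → €1913000 × 1.1% × 12/365 = €691.8247
2034-01-13 to 2034-08-08: 208 days at 0.95% → €1913000 × 0.95% × 208/365 = €10356.4055
2034-08-09 to 2034-10-17: 70 days at 0.3% → €1913000 × 0.3% × 70/365 = €1100.6301
2034-10-18 to 2034-12-31: 75 days at 1.05% → €1913000 × 1.05% × 75/365 = €4127.3630
Total = €16276.2233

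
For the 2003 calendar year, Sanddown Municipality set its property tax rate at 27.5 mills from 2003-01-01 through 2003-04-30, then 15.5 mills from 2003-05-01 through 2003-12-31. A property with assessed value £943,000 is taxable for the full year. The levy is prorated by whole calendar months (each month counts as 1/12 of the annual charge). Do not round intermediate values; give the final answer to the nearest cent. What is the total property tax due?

2003-01-01 to 2003-04-30: 4 months at 27.5 mills → £943,000 × 2.75% × 4/12 = £8,644.1667
2003-05-01 to 2003-12-31: 8 months at 15.5 mills → £943,000 × 1.55% × 8/12 = £9,744.3333
Total = £18,388.5000

£18,388.50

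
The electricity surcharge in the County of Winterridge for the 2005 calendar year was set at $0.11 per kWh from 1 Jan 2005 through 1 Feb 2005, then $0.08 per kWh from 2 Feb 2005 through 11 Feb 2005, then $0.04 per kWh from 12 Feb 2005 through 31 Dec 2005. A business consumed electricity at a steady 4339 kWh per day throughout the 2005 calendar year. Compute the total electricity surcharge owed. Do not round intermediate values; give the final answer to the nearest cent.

$74,804.36

1 Jan – 1 Feb 2005: 32 days × 4339 kWh/day = 138,848 kWh at $0.11/kWh → $15,273.28
2 Feb – 11 Feb 2005: 10 days × 4339 kWh/day = 43,390 kWh at $0.08/kWh → $3,471.20
12 Feb – 31 Dec 2005: 323 days × 4339 kWh/day = 1,401,497 kWh at $0.04/kWh → $56,059.88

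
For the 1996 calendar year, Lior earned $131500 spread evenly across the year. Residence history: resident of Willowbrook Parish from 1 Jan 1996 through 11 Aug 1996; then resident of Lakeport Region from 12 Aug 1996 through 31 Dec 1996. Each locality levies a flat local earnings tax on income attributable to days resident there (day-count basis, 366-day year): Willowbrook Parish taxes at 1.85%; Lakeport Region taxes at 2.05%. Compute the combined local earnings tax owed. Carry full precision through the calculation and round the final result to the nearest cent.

Willowbrook Parish, 1 Jan – 11 Aug 1996: 224 days → $131500 × 1.85% × 224/366 = $1488.8962
Lakeport Region, 12 Aug – 31 Dec 1996: 142 days → $131500 × 2.05% × 142/366 = $1045.8921
Total = $2534.7883

$2534.79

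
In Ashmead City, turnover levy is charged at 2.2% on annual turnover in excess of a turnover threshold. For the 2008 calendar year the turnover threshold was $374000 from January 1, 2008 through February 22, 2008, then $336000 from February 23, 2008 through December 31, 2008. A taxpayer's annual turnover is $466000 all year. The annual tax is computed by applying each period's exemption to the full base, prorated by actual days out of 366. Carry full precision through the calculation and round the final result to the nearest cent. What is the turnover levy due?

January 1 – February 22, 2008: 53 days, exemption $374000 → ($466000 − $374000) × 2.2% × 53/366 = $293.0929
February 23 – December 31, 2008: 313 days, exemption $336000 → ($466000 − $336000) × 2.2% × 313/366 = $2445.8470
Total = $2738.9399

$2738.94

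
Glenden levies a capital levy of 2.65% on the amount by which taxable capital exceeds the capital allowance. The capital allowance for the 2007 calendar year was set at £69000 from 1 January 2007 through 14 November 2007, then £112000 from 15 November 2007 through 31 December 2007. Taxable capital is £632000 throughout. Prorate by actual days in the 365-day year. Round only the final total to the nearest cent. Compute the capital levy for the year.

1 January – 14 November 2007: 318 days, exemption £69000 → (£632000 − £69000) × 2.65% × 318/365 = £12998.3589
15 November – 31 December 2007: 47 days, exemption £112000 → (£632000 − £112000) × 2.65% × 47/365 = £1774.4110
Total = £14772.7699

£14772.77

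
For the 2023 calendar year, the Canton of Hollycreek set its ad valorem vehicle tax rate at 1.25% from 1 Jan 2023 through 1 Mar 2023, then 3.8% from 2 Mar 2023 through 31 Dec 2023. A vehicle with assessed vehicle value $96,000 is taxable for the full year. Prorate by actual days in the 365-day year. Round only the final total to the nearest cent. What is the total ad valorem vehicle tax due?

1 Jan – 1 Mar 2023: 60 days at 1.25% → $96,000 × 1.25% × 60/365 = $197.2603
2 Mar – 31 Dec 2023: 305 days at 3.8% → $96,000 × 3.8% × 305/365 = $3,048.3288
Total = $3,245.5890

$3,245.59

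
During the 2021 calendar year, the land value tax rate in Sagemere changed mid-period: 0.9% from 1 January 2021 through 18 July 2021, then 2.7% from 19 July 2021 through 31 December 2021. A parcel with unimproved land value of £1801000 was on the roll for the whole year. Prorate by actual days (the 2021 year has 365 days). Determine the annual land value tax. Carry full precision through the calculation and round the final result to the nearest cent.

£30952.53

1 January – 18 July 2021: 199 days at 0.9% → £1801000 × 0.9% × 199/365 = £8837.2356
19 July – 31 December 2021: 166 days at 2.7% → £1801000 × 2.7% × 166/365 = £22115.2932
Total = £30952.5288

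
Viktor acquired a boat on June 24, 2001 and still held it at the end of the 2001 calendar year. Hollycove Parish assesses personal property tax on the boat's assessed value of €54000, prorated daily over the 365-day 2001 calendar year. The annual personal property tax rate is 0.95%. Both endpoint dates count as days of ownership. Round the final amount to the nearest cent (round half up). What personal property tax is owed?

Days held (June 24 – December 31, 2001): 191 out of 365
Tax = €54000 × 0.95% × 191/365 = €268.4466

€268.45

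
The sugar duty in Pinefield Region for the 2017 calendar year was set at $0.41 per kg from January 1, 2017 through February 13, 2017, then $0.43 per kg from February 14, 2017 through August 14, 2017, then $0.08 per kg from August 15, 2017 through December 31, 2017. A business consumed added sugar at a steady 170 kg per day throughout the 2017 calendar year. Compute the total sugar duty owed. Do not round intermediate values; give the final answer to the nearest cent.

$18261.40

January 1 – February 13, 2017: 44 days × 170 kg/day = 7,480 kg at $0.41/kg → $3066.80
February 14 – August 14, 2017: 182 days × 170 kg/day = 30,940 kg at $0.43/kg → $13304.20
August 15 – December 31, 2017: 139 days × 170 kg/day = 23,630 kg at $0.08/kg → $1890.40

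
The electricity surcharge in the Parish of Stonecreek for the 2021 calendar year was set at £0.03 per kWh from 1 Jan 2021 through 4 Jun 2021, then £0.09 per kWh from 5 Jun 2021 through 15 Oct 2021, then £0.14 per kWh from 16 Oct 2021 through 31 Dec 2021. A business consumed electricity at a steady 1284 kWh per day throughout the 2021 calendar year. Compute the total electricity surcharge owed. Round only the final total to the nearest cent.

1 Jan – 4 Jun 2021: 155 days × 1284 kWh/day = 199,020 kWh at £0.03/kWh → £5,970.60
5 Jun – 15 Oct 2021: 133 days × 1284 kWh/day = 170,772 kWh at £0.09/kWh → £15,369.48
16 Oct – 31 Dec 2021: 77 days × 1284 kWh/day = 98,868 kWh at £0.14/kWh → £13,841.52

£35,181.60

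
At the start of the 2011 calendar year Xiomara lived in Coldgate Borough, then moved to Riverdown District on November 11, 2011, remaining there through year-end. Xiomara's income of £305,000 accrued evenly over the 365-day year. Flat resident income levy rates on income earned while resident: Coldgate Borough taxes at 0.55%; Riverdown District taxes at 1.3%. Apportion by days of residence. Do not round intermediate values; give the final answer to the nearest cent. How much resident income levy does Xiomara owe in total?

£1,997.12

Coldgate Borough, January 1 – November 10, 2011: 314 days → £305,000 × 0.55% × 314/365 = £1,443.1096
Riverdown District, November 11 – December 31, 2011: 51 days → £305,000 × 1.3% × 51/365 = £554.0137
Total = £1,997.1233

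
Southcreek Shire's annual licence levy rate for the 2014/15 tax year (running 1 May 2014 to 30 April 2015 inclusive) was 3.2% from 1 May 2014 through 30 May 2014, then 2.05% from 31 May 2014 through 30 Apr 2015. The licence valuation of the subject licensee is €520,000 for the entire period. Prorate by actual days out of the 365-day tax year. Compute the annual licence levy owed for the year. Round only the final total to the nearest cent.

1 May – 30 May 2014: 30 days at 3.2% → €520,000 × 3.2% × 30/365 = €1,367.6712
31 May 2014 – 30 Apr 2015: 335 days at 2.05% → €520,000 × 2.05% × 335/365 = €9,783.8356
Total = €11,151.5068

€11,151.51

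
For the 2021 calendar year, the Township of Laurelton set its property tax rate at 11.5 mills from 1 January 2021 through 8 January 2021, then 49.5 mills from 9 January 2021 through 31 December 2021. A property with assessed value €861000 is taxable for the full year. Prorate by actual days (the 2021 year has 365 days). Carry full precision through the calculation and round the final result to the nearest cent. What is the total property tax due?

€41902.39

1 January – 8 January 2021: 8 days at 11.5 mills → €861000 × 1.15% × 8/365 = €217.0192
9 January – 31 December 2021: 357 days at 49.5 mills → €861000 × 4.95% × 357/365 = €41685.3740
Total = €41902.3932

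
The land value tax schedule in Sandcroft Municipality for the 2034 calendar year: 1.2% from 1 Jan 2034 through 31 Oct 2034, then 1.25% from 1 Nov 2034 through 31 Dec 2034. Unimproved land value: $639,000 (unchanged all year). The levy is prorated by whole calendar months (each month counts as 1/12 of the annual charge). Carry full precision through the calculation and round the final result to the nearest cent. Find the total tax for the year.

1 Jan – 31 Oct 2034: 10 months at 1.2% → $639,000 × 1.2% × 10/12 = $6,390.0000
1 Nov – 31 Dec 2034: 2 months at 1.25% → $639,000 × 1.25% × 2/12 = $1,331.2500
Total = $7,721.2500

$7,721.25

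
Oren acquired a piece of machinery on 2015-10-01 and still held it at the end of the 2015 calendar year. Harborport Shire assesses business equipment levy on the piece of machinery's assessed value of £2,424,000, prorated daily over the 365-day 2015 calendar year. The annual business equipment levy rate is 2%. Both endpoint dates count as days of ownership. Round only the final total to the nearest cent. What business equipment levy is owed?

Days held (2015-10-01 to 2015-12-31): 92 out of 365
Tax = £2,424,000 × 2% × 92/365 = £12,219.6164

£12,219.62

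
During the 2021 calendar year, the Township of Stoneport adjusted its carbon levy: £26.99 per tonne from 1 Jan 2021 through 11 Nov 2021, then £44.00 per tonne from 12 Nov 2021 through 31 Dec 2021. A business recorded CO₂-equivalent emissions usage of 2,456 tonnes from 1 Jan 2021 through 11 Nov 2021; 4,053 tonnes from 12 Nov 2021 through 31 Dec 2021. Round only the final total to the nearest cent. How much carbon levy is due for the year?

1 Jan – 11 Nov 2021: 2,456 tonnes at £26.99/tonne → £66,287.44
12 Nov – 31 Dec 2021: 4,053 tonnes at £44.00/tonne → £178,332.00

£244,619.44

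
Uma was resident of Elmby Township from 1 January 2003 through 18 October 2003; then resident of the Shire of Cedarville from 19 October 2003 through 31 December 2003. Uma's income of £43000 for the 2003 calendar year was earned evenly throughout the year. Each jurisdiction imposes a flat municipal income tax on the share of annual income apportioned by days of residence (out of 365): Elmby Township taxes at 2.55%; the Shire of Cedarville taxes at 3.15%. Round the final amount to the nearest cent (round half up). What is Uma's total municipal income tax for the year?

£1148.81

Elmby Township, 1 January – 18 October 2003: 291 days → £43000 × 2.55% × 291/365 = £874.1959
The Shire of Cedarville, 19 October – 31 December 2003: 74 days → £43000 × 3.15% × 74/365 = £274.6110
Total = £1148.8068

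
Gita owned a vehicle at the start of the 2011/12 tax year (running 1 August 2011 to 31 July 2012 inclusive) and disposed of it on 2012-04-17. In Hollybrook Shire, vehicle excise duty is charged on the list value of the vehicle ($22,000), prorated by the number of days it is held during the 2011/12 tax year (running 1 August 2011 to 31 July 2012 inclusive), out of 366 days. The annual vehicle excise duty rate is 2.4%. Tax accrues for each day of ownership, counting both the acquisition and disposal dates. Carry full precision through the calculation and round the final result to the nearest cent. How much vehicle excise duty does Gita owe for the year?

$376.52

Days held (2011-08-01 to 2012-04-17): 261 out of 366
Tax = $22,000 × 2.4% × 261/366 = $376.5246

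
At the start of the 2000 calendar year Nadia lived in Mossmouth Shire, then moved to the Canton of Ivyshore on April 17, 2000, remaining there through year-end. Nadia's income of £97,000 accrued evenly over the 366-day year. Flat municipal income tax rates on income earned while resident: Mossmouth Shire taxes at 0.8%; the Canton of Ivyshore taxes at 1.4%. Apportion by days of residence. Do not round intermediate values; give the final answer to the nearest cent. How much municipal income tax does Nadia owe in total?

£1,187.85

Mossmouth Shire, January 1 – April 16, 2000: 107 days → £97,000 × 0.8% × 107/366 = £226.8634
The Canton of Ivyshore, April 17 – December 31, 2000: 259 days → £97,000 × 1.4% × 259/366 = £960.9891
Total = £1,187.8525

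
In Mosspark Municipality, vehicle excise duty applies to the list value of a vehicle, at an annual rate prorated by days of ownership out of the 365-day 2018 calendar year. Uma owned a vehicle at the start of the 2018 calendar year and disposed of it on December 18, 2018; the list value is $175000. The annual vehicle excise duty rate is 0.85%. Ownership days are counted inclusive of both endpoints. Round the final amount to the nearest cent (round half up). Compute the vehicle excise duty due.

Days held (January 1 – December 18, 2018): 352 out of 365
Tax = $175000 × 0.85% × 352/365 = $1434.5205

$1434.52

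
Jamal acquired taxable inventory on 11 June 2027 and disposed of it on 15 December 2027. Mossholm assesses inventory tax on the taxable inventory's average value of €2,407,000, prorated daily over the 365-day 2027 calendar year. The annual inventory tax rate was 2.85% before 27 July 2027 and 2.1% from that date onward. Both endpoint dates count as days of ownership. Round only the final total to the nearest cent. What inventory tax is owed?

€28,310.28

11 June – 26 July 2027: 46 days at 2.85% → €2,407,000 × 2.85% × 46/365 = €8,645.4164
27 July – 15 December 2027: 142 days at 2.1% → €2,407,000 × 2.1% × 142/365 = €19,664.8603
Total = €28,310.2767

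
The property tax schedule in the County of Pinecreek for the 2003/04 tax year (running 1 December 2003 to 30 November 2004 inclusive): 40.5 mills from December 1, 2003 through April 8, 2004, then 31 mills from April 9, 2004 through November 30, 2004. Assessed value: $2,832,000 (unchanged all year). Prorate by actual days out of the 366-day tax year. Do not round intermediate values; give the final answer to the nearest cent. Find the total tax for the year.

$97,348.07

December 1, 2003 – April 8, 2004: 130 days at 40.5 mills → $2,832,000 × 4.05% × 130/366 = $40,739.0164
April 9 – November 30, 2004: 236 days at 31 mills → $2,832,000 × 3.1% × 236/366 = $56,609.0492
Total = $97,348.0656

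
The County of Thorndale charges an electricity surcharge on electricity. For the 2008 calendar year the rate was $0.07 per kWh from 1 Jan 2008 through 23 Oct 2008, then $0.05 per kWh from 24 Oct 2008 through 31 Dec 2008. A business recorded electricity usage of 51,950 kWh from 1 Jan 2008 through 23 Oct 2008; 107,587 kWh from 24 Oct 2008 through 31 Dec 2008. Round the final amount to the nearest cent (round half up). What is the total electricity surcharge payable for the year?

1 Jan – 23 Oct 2008: 51,950 kWh at $0.07/kWh → $3,636.50
24 Oct – 31 Dec 2008: 107,587 kWh at $0.05/kWh → $5,379.35

$9,015.85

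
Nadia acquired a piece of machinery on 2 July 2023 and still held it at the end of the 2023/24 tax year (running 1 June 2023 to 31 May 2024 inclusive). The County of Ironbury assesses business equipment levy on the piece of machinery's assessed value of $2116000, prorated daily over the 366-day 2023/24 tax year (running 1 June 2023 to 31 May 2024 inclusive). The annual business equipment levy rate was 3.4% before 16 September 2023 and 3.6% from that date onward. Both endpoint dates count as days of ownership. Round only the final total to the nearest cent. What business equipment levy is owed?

$68845.16

2 July – 15 September 2023: 76 days at 3.4% → $2116000 × 3.4% × 76/366 = $14939.1913
16 September 2023 – 31 May 2024: 259 days at 3.6% → $2116000 × 3.6% × 259/366 = $53905.9672
Total = $68845.1585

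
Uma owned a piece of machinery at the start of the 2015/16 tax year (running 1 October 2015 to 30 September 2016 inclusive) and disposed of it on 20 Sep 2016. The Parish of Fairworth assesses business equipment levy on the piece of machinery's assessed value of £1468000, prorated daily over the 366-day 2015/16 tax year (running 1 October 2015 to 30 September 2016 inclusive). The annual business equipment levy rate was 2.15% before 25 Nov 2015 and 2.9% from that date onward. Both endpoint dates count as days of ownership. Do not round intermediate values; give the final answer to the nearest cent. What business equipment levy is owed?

1 Oct – 24 Nov 2015: 55 days at 2.15% → £1468000 × 2.15% × 55/366 = £4742.9235
25 Nov 2015 – 20 Sep 2016: 301 days at 2.9% → £1468000 × 2.9% × 301/366 = £35011.3989
Total = £39754.3224

£39754.32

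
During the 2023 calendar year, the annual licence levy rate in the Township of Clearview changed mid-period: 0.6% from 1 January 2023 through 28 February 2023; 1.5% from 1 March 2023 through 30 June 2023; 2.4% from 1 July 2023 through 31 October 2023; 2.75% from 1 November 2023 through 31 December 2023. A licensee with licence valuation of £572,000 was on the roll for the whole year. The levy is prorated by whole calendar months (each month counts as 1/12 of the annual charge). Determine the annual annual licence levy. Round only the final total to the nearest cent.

£10,629.67

1 January – 28 February 2023: 2 months at 0.6% → £572,000 × 0.6% × 2/12 = £572.0000
1 March – 30 June 2023: 4 months at 1.5% → £572,000 × 1.5% × 4/12 = £2,860.0000
1 July – 31 October 2023: 4 months at 2.4% → £572,000 × 2.4% × 4/12 = £4,576.0000
1 November – 31 December 2023: 2 months at 2.75% → £572,000 × 2.75% × 2/12 = £2,621.6667
Total = £10,629.6667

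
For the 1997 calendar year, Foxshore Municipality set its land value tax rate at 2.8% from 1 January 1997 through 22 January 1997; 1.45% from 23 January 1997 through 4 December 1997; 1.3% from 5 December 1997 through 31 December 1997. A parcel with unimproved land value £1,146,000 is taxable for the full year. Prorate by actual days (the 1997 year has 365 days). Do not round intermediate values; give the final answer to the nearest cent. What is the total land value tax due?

£17,422.34

1 January – 22 January 1997: 22 days at 2.8% → £1,146,000 × 2.8% × 22/365 = £1,934.0712
23 January – 4 December 1997: 316 days at 1.45% → £1,146,000 × 1.45% × 316/365 = £14,386.2247
5 December – 31 December 1997: 27 days at 1.3% → £1,146,000 × 1.3% × 27/365 = £1,102.0438
Total = £17,422.3397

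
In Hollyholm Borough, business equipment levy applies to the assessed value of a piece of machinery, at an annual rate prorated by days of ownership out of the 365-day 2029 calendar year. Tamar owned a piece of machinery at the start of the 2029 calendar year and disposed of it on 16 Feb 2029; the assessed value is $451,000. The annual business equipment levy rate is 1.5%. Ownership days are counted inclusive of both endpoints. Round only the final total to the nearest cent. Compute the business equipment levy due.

$871.11

Days held (1 Jan – 16 Feb 2029): 47 out of 365
Tax = $451,000 × 1.5% × 47/365 = $871.1096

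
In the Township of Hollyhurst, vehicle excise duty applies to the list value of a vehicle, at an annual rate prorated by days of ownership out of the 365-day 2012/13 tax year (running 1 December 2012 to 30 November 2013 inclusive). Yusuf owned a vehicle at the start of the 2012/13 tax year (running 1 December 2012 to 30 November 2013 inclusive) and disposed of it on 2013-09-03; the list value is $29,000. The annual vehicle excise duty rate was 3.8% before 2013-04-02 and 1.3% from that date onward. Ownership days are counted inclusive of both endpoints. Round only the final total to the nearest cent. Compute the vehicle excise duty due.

2012-12-01 to 2013-04-01: 122 days at 3.8% → $29,000 × 3.8% × 122/365 = $368.3397
2013-04-02 to 2013-09-03: 155 days at 1.3% → $29,000 × 1.3% × 155/365 = $160.0959
Total = $528.4356

$528.44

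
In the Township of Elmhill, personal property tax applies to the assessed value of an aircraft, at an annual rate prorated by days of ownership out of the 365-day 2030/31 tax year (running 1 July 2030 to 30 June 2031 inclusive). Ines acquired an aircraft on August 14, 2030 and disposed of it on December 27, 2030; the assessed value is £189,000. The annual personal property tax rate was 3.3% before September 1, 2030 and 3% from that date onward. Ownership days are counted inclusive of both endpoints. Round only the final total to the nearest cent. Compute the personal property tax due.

August 14 – August 31, 2030: 18 days at 3.3% → £189,000 × 3.3% × 18/365 = £307.5781
September 1 – December 27, 2030: 118 days at 3% → £189,000 × 3% × 118/365 = £1,833.0411
Total = £2,140.6192

£2,140.62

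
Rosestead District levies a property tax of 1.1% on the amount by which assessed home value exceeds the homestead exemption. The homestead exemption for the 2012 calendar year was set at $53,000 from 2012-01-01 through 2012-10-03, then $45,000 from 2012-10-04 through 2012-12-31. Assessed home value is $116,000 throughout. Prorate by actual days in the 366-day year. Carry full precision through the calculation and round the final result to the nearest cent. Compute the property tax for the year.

2012-01-01 to 2012-10-03: 277 days, exemption $53,000 → ($116,000 − $53,000) × 1.1% × 277/366 = $524.4836
2012-10-04 to 2012-12-31: 89 days, exemption $45,000 → ($116,000 − $45,000) × 1.1% × 89/366 = $189.9153
Total = $714.3989

$714.40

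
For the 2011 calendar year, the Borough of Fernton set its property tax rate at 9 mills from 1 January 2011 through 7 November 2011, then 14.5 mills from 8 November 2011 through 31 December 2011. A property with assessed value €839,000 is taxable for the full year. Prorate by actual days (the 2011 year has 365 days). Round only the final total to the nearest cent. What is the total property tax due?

€8,233.69

1 January – 7 November 2011: 311 days at 9 mills → €839,000 × 0.9% × 311/365 = €6,433.8658
8 November – 31 December 2011: 54 days at 14.5 mills → €839,000 × 1.45% × 54/365 = €1,799.8274
Total = €8,233.6932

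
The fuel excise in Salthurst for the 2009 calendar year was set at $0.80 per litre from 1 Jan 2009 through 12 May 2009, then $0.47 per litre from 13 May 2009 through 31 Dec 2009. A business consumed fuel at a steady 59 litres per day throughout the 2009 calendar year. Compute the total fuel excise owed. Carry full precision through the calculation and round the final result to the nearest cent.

$12,691.49

1 Jan – 12 May 2009: 132 days × 59 litres/day = 7,788 litres at $0.80/litre → $6,230.40
13 May – 31 Dec 2009: 233 days × 59 litres/day = 13,747 litres at $0.47/litre → $6,461.09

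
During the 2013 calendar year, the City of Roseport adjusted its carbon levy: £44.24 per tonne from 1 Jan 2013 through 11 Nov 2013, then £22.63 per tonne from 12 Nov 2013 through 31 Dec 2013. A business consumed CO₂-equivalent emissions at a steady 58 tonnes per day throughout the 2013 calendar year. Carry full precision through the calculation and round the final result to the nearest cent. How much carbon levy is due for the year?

£873891.80

1 Jan – 11 Nov 2013: 315 days × 58 tonnes/day = 18,270 tonnes at £44.24/tonne → £808264.80
12 Nov – 31 Dec 2013: 50 days × 58 tonnes/day = 2,900 tonnes at £22.63/tonne → £65627.00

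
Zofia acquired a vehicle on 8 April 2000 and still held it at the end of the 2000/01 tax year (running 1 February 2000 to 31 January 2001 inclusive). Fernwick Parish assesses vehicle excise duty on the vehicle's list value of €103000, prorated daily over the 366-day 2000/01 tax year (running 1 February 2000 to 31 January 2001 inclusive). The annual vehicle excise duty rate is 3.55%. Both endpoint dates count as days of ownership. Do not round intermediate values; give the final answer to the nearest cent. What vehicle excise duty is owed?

€2987.14

Days held (8 April 2000 – 31 January 2001): 299 out of 366
Tax = €103000 × 3.55% × 299/366 = €2987.1407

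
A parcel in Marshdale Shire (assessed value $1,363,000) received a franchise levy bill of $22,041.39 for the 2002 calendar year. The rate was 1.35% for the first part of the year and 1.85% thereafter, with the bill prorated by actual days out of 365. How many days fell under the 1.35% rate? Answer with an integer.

Let d = days at the first rate; then 365 − d days at the second rate.
$1,363,000 × [1.35%·d + 1.85%·(365−d)] / 365 = $22,041.39
Solving gives d = 170, so the new rate took effect on 20 Jun 2002.

170 days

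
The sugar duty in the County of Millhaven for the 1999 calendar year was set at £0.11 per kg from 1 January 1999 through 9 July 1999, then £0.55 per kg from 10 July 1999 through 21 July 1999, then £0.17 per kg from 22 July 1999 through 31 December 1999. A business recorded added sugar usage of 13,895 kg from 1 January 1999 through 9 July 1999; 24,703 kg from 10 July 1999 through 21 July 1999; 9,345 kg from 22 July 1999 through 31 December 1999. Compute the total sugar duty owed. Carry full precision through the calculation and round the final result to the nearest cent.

1 January – 9 July 1999: 13,895 kg at £0.11/kg → £1,528.45
10 July – 21 July 1999: 24,703 kg at £0.55/kg → £13,586.65
22 July – 31 December 1999: 9,345 kg at £0.17/kg → £1,588.65

£16,703.75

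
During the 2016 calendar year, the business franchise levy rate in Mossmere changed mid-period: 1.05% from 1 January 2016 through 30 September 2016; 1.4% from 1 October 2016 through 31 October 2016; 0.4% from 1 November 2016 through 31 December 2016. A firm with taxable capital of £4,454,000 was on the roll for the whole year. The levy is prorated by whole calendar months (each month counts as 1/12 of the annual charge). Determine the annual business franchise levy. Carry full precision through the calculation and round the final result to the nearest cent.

1 January – 30 September 2016: 9 months at 1.05% → £4,454,000 × 1.05% × 9/12 = £35,075.2500
1 October – 31 October 2016: 1 month at 1.4% → £4,454,000 × 1.4% × 1/12 = £5,196.3333
1 November – 31 December 2016: 2 months at 0.4% → £4,454,000 × 0.4% × 2/12 = £2,969.3333
Total = £43,240.9167

£43,240.92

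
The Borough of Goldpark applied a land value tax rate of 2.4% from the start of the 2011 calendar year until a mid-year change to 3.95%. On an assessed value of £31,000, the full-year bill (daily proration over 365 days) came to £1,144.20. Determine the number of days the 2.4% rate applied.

61 days

Let d = days at the first rate; then 365 − d days at the second rate.
£31,000 × [2.4%·d + 3.95%·(365−d)] / 365 = £1,144.20
Solving gives d = 61, so the new rate took effect on 3 March 2011.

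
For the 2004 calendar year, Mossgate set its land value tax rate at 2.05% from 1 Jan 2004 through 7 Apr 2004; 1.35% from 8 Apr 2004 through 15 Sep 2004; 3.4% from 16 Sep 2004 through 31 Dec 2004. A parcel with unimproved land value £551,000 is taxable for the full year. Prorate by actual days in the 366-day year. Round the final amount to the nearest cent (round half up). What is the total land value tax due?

1 Jan – 7 Apr 2004: 98 days at 2.05% → £551,000 × 2.05% × 98/366 = £3,024.4781
8 Apr – 15 Sep 2004: 161 days at 1.35% → £551,000 × 1.35% × 161/366 = £3,272.1270
16 Sep – 31 Dec 2004: 107 days at 3.4% → £551,000 × 3.4% × 107/366 = £5,476.8798
Total = £11,773.4850

£11,773.48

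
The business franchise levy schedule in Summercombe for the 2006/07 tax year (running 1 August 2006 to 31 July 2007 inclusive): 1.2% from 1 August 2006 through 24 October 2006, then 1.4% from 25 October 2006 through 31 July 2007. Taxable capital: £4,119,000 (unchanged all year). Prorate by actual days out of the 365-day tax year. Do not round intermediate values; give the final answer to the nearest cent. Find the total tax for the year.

1 August – 24 October 2006: 85 days at 1.2% → £4,119,000 × 1.2% × 85/365 = £11,510.6301
25 October 2006 – 31 July 2007: 280 days at 1.4% → £4,119,000 × 1.4% × 280/365 = £44,236.9315
Total = £55,747.5616

£55,747.56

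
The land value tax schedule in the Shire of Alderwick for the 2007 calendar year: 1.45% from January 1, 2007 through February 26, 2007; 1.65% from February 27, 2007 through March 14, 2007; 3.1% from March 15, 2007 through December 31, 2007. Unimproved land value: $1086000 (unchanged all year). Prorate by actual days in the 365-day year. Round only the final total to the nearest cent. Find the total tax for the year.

January 1 – February 26, 2007: 57 days at 1.45% → $1086000 × 1.45% × 57/365 = $2459.1205
February 27 – March 14, 2007: 16 days at 1.65% → $1086000 × 1.65% × 16/365 = $785.4904
March 15 – December 31, 2007: 292 days at 3.1% → $1086000 × 3.1% × 292/365 = $26932.8000
Total = $30177.4110

$30177.41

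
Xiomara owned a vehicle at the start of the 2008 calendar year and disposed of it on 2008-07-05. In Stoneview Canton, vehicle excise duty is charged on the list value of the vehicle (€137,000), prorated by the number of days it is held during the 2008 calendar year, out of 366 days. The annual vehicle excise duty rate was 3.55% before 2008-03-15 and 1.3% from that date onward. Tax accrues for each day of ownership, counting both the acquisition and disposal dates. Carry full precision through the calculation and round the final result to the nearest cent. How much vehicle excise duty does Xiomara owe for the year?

2008-01-01 to 2008-03-14: 74 days at 3.55% → €137,000 × 3.55% × 74/366 = €983.3306
2008-03-15 to 2008-07-05: 113 days at 1.3% → €137,000 × 1.3% × 113/366 = €549.8716
Total = €1,533.2022

€1,533.20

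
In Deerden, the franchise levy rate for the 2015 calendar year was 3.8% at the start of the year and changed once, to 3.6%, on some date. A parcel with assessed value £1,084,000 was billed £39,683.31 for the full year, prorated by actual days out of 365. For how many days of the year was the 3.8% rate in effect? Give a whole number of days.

Let d = days at the first rate; then 365 − d days at the second rate.
£1,084,000 × [3.8%·d + 3.6%·(365−d)] / 365 = £39,683.31
Solving gives d = 111, so the new rate took effect on 22 Apr 2015.

111 days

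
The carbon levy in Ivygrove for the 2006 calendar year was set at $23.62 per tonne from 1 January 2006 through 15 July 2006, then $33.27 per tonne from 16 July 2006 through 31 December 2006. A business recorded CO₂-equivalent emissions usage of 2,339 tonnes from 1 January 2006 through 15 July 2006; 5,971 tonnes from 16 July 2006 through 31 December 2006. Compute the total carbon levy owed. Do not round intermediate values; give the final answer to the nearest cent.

1 January – 15 July 2006: 2,339 tonnes at $23.62/tonne → $55,247.18
16 July – 31 December 2006: 5,971 tonnes at $33.27/tonne → $198,655.17

$253,902.35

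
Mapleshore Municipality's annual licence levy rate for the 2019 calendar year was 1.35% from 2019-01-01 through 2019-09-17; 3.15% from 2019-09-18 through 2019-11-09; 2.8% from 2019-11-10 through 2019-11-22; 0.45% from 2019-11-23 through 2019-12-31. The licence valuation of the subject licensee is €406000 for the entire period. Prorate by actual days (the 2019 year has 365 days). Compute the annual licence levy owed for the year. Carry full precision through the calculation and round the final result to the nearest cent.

2019-01-01 to 2019-09-17: 260 days at 1.35% → €406000 × 1.35% × 260/365 = €3904.2740
2019-09-18 to 2019-11-09: 53 days at 3.15% → €406000 × 3.15% × 53/365 = €1857.0329
2019-11-10 to 2019-11-22: 13 days at 2.8% → €406000 × 2.8% × 13/365 = €404.8877
2019-11-23 to 2019-12-31: 39 days at 0.45% → €406000 × 0.45% × 39/365 = €195.2137
Total = €6361.4082

€6361.41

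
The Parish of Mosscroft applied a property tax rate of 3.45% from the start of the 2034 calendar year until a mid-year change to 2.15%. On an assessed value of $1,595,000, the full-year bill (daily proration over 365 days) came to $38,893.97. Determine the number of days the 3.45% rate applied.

81 days

Let d = days at the first rate; then 365 − d days at the second rate.
$1,595,000 × [3.45%·d + 2.15%·(365−d)] / 365 = $38,893.97
Solving gives d = 81, so the new rate took effect on March 23, 2034.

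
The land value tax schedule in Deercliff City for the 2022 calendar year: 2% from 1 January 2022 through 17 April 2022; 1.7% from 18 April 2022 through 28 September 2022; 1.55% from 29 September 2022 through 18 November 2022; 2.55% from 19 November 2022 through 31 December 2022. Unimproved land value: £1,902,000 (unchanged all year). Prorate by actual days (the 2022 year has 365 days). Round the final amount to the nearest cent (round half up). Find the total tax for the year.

£35,512.68

1 January – 17 April 2022: 107 days at 2% → £1,902,000 × 2% × 107/365 = £11,151.4521
18 April – 28 September 2022: 164 days at 1.7% → £1,902,000 × 1.7% × 164/365 = £14,528.1534
29 September – 18 November 2022: 51 days at 1.55% → £1,902,000 × 1.55% × 51/365 = £4,119.2630
19 November – 31 December 2022: 43 days at 2.55% → £1,902,000 × 2.55% × 43/365 = £5,713.8164
Total = £35,512.6849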